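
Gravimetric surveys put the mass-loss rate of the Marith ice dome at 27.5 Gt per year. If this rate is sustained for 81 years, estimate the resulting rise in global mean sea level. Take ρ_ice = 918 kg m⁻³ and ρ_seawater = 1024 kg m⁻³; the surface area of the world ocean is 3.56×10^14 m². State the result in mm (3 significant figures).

Total mass lost = 27.5 Gt/yr × 81 yr = 2228 Gt = 2.228×10^15 kg.
ρ_w = 1024 kg m⁻³, so water volume = 2.228×10^15 / 1024 = 2.175×10^12 m³.
Δh = 2.175×10^12 / 3.56×10^14 = 6.11×10^-3 m = 6.11 mm.

≈ 6.11 mm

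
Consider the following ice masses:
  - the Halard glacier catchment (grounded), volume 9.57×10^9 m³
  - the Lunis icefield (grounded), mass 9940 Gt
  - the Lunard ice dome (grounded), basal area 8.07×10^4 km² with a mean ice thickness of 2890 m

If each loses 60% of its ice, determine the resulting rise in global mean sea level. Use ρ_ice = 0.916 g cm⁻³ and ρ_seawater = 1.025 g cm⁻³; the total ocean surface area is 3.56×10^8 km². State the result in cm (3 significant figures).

≈ 36.8 cm

Halard: 0.6 × 9.57×10^9 m³ × (916/1025) = 5.131×10^9 m³ of water.
Lunis: 0.6 × 9940 Gt = 5.964×10^15 kg; dividing by ρ_w = 1.025 g cm⁻³ = 1025 kg m⁻³ gives 5.819×10^12 m³ of water.
Lunard: ice volume = 8.07×10^4 km² × 2890 m = 2.332×10^5 km³; 0.6 × 2.332×10^5 × (916/1025) = 1.251×10^5 km³ of water.
Total added water ≈ 1.309×10^14 m³ over 3.56×10^14 m² → Δh = 0.368 m = 36.8 cm.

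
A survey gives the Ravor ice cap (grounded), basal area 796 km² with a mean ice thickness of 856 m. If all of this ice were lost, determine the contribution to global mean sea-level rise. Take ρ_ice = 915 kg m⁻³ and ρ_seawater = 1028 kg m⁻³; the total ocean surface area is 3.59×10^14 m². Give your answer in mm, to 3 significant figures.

≈ 1.69 mm

Ravor: ice volume = 796 km² × 856 m = 681.4 km³; 681.4 × (915/1028) = 606.5 km³ of water.
Spread over 3.59×10^14 m² of ocean, Δh = 6.065×10^11 / 3.59×10^14 = 1.69×10^-3 m = 1.69 mm.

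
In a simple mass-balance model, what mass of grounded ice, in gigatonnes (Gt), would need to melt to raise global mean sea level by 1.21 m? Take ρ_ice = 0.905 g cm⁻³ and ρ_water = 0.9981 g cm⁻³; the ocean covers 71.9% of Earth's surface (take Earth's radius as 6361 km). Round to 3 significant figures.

≈ 4.42×10^5 Gt

Required water volume = Δh × A = 1.21 m × 3.66×10^14 m² = 4.424×10^14 m³.
ρ_w = 0.9981 g cm⁻³ = 998.1 kg m⁻³, so the mass of water = 4.424×10^14 m³ × 998.1 kg m⁻³ = 4.415×10^17 kg = 4.42×10^5 Gt (and the same mass of ice, by conservation).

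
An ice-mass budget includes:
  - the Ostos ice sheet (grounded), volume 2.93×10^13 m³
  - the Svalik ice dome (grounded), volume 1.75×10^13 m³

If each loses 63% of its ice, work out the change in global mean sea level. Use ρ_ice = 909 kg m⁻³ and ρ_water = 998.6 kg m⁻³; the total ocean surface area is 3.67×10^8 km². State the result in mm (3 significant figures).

≈ 73.1 mm

Ostos: 0.63 × 2.93×10^13 m³ × (909/998.6) = 1.680×10^13 m³ of water.
Svalik: 0.63 × 1.75×10^13 m³ × (909/998.6) = 1.004×10^13 m³ of water.
Total added water ≈ 2.684×10^13 m³ over 3.67×10^14 m² → Δh = 0.0731 m = 73.1 mm.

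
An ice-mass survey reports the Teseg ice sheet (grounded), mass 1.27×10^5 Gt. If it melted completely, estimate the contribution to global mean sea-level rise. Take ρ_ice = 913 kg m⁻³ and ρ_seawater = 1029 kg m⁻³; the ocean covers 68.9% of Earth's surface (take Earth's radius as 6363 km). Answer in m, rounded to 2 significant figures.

Teseg: 1.27×10^5 Gt = 1.270×10^17 kg; dividing by ρ_w = 1029 kg m⁻³ gives 1.234×10^14 m³ of water.
Spread over 3.51×10^14 m² of ocean, Δh = 1.234×10^14 / 3.51×10^14 = 0.352 m.

≈ 0.35 m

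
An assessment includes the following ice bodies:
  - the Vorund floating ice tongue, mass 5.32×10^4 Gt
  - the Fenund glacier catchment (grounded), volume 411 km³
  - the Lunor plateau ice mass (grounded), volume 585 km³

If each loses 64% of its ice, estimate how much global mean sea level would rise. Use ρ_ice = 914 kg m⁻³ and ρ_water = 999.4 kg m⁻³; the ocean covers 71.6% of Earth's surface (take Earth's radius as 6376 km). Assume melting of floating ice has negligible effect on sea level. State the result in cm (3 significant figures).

≈ 0.159 cm

The Vorund floating ice tongue is floating and already displaces its own weight of water, so its melt adds essentially nothing to sea level.
Fenund: 0.64 × 411 km³ × (914/999.4) = 240.6 km³ of water.
Lunor: 0.64 × 585 km³ × (914/999.4) = 342.4 km³ of water.
Total added water ≈ 5.830×10^11 m³ over 3.66×10^14 m² → Δh = 1.59×10^-3 m = 0.159 cm.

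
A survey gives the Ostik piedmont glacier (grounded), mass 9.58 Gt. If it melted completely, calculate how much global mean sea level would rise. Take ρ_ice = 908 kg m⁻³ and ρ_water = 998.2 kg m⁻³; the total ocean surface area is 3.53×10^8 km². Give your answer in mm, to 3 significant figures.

≈ 0.0272 mm

Ostik: 9.58 Gt = 9.580×10^12 kg; dividing by ρ_w = 998.2 kg m⁻³ gives 9.597×10^9 m³ of water.
Spread over 3.53×10^14 m² of ocean, Δh = 9.597×10^9 / 3.53×10^14 = 2.72×10^-5 m = 0.0272 mm.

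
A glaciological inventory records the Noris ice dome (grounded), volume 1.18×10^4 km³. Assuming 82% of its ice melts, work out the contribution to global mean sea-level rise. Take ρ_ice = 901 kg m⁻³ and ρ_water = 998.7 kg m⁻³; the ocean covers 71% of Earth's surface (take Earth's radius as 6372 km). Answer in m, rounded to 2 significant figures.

≈ 0.024 m

Noris: 0.82 × 1.18×10^4 km³ × (901/998.7) = 8729 km³ of water.
Spread over 3.62×10^14 m² of ocean, Δh = 8.729×10^12 / 3.62×10^14 = 0.0241 m.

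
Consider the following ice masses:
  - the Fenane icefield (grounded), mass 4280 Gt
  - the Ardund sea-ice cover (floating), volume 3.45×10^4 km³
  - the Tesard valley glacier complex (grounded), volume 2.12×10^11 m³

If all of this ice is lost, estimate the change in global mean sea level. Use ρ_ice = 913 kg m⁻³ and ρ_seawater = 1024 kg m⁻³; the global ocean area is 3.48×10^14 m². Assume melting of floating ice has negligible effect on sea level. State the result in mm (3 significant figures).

≈ 12.6 mm

Fenane: 4280 Gt = 4.280×10^15 kg; dividing by ρ_w = 1024 kg m⁻³ gives 4.180×10^12 m³ of water.
The Ardund sea-ice cover is floating and already displaces its own weight of water, so its melt adds essentially nothing to sea level.
Tesard: 2.12×10^11 m³ × (913/1024) = 1.890×10^11 m³ of water.
Total added water ≈ 4.369×10^12 m³ over 3.48×10^14 m² → Δh = 0.0126 m = 12.6 mm.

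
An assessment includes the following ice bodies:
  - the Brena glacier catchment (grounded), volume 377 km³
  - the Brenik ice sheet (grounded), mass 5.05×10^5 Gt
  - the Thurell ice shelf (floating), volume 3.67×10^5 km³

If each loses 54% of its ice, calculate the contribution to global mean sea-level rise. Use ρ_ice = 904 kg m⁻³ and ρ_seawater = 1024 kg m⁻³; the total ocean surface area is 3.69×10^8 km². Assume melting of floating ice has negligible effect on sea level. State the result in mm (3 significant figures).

≈ 722 mm

Brena: 0.54 × 377 km³ × (904/1024) = 179.7 km³ of water.
Brenik: 0.54 × 5.05×10^5 Gt = 2.727×10^17 kg; dividing by ρ_w = 1024 kg m⁻³ gives 2.663×10^14 m³ of water.
The Thurell ice shelf is floating and already displaces its own weight of water, so its melt adds essentially nothing to sea level.
Total added water ≈ 2.665×10^14 m³ over 3.69×10^14 m² → Δh = 0.722 m = 722 mm.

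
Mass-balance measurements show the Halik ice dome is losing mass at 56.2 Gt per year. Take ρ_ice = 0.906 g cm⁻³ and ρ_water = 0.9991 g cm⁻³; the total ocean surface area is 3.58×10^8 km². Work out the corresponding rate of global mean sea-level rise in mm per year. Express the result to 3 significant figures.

ρ_w = 0.9991 g cm⁻³ = 999.1 kg m⁻³. Annual water volume added = 56.2 Gt / ρ_w = 5.620×10^13 kg / 999.1 kg m⁻³ = 5.625×10^10 m³.
Δh per year = 5.625×10^10 / 3.58×10^14 = 1.57×10^-4 m = 0.157 mm.

≈ 0.157 mm/yr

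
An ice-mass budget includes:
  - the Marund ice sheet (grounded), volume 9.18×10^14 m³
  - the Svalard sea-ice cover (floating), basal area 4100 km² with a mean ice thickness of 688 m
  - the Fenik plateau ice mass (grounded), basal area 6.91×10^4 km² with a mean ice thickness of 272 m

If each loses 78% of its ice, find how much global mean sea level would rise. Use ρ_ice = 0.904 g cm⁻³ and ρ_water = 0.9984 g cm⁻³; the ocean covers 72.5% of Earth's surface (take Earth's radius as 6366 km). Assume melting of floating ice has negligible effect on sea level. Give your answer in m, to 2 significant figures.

≈ 1.8 m

Marund: 0.78 × 9.18×10^14 m³ × (904/998.4) = 6.483×10^14 m³ of water.
The Svalard sea-ice cover is floating and already displaces its own weight of water, so its melt adds essentially nothing to sea level.
Fenik: ice volume = 6.91×10^4 km² × 272 m = 1.880×10^4 km³; 0.78 × 1.880×10^4 × (904/998.4) = 1.327×10^4 km³ of water.
Total added water ≈ 6.616×10^14 m³ over 3.69×10^14 m² → Δh = 1.79 m.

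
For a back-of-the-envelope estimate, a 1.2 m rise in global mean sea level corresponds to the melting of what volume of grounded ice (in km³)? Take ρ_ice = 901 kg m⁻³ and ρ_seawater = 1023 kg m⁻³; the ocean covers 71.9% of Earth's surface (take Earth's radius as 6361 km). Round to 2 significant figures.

≈ 5.0×10^5 km³

Required water volume = Δh × A = 1.2 m × 3.66×10^14 m² = 4.387×10^14 m³ = 4.387×10^5 km³.
Ice volume = water volume × ρ_w/ρ_ice = 4.387×10^5 × 1023/901 = 5.0×10^5 km³.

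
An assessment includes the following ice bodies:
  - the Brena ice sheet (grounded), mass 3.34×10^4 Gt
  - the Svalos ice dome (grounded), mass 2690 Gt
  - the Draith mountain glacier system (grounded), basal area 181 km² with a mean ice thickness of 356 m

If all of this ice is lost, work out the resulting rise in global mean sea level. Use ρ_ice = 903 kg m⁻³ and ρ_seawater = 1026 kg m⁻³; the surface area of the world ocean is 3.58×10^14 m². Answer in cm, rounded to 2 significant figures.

Brena: 3.34×10^4 Gt = 3.340×10^16 kg; dividing by ρ_w = 1026 kg m⁻³ gives 3.255×10^13 m³ of water.
Svalos: 2690 Gt = 2.690×10^15 kg; dividing by ρ_w = 1026 kg m⁻³ gives 2.622×10^12 m³ of water.
Draith: ice volume = 181 km² × 356 m = 64.44 km³; 64.44 × (903/1026) = 56.71 km³ of water.
Total added water ≈ 3.523×10^13 m³ over 3.58×10^14 m² → Δh = 0.0984 m = 9.8 cm.

≈ 9.8 cm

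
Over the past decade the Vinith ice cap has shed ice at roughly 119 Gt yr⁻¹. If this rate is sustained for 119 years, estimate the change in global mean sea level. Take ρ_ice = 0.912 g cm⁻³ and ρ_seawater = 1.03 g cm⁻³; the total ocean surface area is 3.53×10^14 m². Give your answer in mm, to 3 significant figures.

Total mass lost = 119 Gt/yr × 119 yr = 1.416×10^4 Gt = 1.416×10^16 kg.
ρ_w = 1.03 g cm⁻³ = 1030 kg m⁻³, so water volume = 1.416×10^16 / 1030 = 1.375×10^13 m³.
Δh = 1.375×10^13 / 3.53×10^14 = 0.0389 m = 38.9 mm.

≈ 38.9 mm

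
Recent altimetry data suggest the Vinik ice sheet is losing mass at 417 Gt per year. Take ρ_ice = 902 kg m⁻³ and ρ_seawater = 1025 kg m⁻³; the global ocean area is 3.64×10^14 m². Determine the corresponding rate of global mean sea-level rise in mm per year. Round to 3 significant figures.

ρ_w = 1025 kg m⁻³. Annual water volume added = 417 Gt / ρ_w = 4.170×10^14 kg / 1025 kg m⁻³ = 4.068×10^11 m³.
Δh per year = 4.068×10^11 / 3.64×10^14 = 1.12×10^-3 m = 1.12 mm.

≈ 1.12 mm/yr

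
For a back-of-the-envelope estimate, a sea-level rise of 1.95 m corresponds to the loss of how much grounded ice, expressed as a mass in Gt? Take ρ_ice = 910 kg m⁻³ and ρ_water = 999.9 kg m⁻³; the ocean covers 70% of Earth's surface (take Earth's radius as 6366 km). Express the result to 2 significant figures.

Required water volume = Δh × A = 1.95 m × 3.56×10^14 m² = 6.951×10^14 m³.
ρ_w = 999.9 kg m⁻³, so the mass of water = 6.951×10^14 m³ × 999.9 kg m⁻³ = 6.951×10^17 kg = 7.0×10^5 Gt (and the same mass of ice, by conservation).

≈ 7.0×10^5 Gt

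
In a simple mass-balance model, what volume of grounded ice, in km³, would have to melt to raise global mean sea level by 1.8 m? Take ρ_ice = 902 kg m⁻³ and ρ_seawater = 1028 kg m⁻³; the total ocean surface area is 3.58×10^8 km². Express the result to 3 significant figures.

Required water volume = Δh × A = 1.8 m × 3.58×10^14 m² = 6.444×10^14 m³ = 6.444×10^5 km³.
Ice volume = water volume × ρ_w/ρ_ice = 6.444×10^5 × 1028/902 = 7.34×10^5 km³.

≈ 7.34×10^5 km³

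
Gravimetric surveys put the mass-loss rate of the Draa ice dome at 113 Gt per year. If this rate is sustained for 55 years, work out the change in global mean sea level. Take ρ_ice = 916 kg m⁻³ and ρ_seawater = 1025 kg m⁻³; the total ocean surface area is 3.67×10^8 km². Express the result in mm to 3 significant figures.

Total mass lost = 113 Gt/yr × 55 yr = 6215 Gt = 6.215×10^15 kg.
ρ_w = 1025 kg m⁻³, so water volume = 6.215×10^15 / 1025 = 6.063×10^12 m³.
Δh = 6.063×10^12 / 3.67×10^14 = 0.0165 m = 16.5 mm.

≈ 16.5 mm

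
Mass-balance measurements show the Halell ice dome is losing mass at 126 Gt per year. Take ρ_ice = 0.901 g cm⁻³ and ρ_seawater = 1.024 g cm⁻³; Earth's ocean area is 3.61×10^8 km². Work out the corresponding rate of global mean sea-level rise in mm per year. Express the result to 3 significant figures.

≈ 0.341 mm/yr

ρ_w = 1.024 g cm⁻³ = 1024 kg m⁻³. Annual water volume added = 126 Gt / ρ_w = 1.260×10^14 kg / 1024 kg m⁻³ = 1.230×10^11 m³.
Δh per year = 1.230×10^11 / 3.61×10^14 = 3.41×10^-4 m = 0.341 mm.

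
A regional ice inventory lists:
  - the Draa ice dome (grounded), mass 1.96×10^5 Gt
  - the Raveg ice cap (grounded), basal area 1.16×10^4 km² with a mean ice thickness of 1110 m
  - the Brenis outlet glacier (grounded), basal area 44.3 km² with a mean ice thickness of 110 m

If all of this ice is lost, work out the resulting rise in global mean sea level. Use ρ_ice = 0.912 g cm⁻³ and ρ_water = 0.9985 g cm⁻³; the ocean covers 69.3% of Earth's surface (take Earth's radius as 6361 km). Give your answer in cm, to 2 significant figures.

≈ 59 cm

Draa: 1.96×10^5 Gt = 1.960×10^17 kg; dividing by ρ_w = 0.9985 g cm⁻³ = 998.5 kg m⁻³ gives 1.963×10^14 m³ of water.
Raveg: ice volume = 1.16×10^4 km² × 1110 m = 1.288×10^4 km³; 1.288×10^4 × (912/998.5) = 1.176×10^4 km³ of water.
Brenis: ice volume = 44.3 km² × 110 m = 4.873 km³; 4.873 × (912/998.5) = 4.451 km³ of water.
Total added water ≈ 2.081×10^14 m³ over 3.52×10^14 m² → Δh = 0.590 m = 59 cm.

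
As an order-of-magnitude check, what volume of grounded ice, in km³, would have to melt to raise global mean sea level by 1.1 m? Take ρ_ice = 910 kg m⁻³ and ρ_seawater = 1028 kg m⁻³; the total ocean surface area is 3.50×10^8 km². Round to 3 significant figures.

≈ 4.35×10^5 km³

Required water volume = Δh × A = 1.1 m × 3.50×10^14 m² = 3.850×10^14 m³ = 3.850×10^5 km³.
Ice volume = water volume × ρ_w/ρ_ice = 3.850×10^5 × 1028/910 = 4.35×10^5 km³.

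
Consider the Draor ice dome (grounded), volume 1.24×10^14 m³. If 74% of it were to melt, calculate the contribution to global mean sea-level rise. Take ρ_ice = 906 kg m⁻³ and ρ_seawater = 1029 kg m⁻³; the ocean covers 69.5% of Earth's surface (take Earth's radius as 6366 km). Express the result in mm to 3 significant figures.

≈ 228 mm

Draor: 0.74 × 1.24×10^14 m³ × (906/1029) = 8.079×10^13 m³ of water.
Spread over 3.54×10^14 m² of ocean, Δh = 8.079×10^13 / 3.54×10^14 = 0.228 m = 228 mm.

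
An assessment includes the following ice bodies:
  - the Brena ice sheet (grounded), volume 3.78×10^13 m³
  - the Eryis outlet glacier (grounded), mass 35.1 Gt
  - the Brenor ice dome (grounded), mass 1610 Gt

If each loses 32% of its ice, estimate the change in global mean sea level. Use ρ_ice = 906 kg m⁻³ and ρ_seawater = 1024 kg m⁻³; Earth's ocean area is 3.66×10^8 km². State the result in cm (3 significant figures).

≈ 3.06 cm

Brena: 0.32 × 3.78×10^13 m³ × (906/1024) = 1.070×10^13 m³ of water.
Eryis: 0.32 × 35.1 Gt = 1.123×10^13 kg; dividing by ρ_w = 1024 kg m⁻³ gives 1.097×10^10 m³ of water.
Brenor: 0.32 × 1610 Gt = 5.152×10^14 kg; dividing by ρ_w = 1024 kg m⁻³ gives 5.031×10^11 m³ of water.
Total added water ≈ 1.122×10^13 m³ over 3.66×10^14 m² → Δh = 0.0306 m = 3.06 cm.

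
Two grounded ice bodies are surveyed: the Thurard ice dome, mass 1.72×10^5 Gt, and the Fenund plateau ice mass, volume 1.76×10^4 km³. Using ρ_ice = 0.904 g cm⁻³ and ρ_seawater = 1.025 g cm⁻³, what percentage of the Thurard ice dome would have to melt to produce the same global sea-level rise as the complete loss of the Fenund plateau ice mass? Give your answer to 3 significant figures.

Equal sea-level rise means equal mass of meltwater, i.e. equal mass of ice lost.
Ice mass of Fenund: 1.591×10^16 kg; ice mass of Thurard: 1.720×10^17 kg.
Fraction required = 1.591×10^16 / 1.720×10^17 = 0.0925 → 9.25 %.

≈ 9.25 %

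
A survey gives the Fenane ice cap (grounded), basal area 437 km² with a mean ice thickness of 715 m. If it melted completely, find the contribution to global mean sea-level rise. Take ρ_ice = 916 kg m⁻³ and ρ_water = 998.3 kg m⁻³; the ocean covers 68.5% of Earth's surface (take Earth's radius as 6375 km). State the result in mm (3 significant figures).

Fenane: ice volume = 437 km² × 715 m = 312.5 km³; 312.5 × (916/998.3) = 286.7 km³ of water.
Spread over 3.50×10^14 m² of ocean, Δh = 2.867×10^11 / 3.50×10^14 = 8.20×10^-4 m = 0.820 mm.

≈ 0.820 mm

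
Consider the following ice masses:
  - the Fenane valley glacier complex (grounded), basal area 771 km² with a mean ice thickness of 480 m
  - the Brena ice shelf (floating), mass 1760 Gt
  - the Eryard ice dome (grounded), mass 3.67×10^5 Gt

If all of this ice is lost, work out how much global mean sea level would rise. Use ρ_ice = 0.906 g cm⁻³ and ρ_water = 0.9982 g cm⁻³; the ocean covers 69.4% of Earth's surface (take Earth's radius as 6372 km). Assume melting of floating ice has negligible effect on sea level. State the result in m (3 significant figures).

Fenane: ice volume = 771 km² × 480 m = 370.1 km³; 370.1 × (906/998.2) = 335.9 km³ of water.
The Brena ice shelf is floating and already displaces its own weight of water, so its melt adds essentially nothing to sea level.
Eryard: 3.67×10^5 Gt = 3.670×10^17 kg; dividing by ρ_w = 0.9982 g cm⁻³ = 998.2 kg m⁻³ gives 3.677×10^14 m³ of water.
Total added water ≈ 3.680×10^14 m³ over 3.54×10^14 m² → Δh = 1.04 m.

≈ 1.04 m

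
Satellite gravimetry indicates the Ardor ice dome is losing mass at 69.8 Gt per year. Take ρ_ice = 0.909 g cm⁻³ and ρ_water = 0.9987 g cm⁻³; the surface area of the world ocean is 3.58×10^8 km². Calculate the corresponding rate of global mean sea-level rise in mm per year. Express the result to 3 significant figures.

ρ_w = 0.9987 g cm⁻³ = 998.7 kg m⁻³. Annual water volume added = 69.8 Gt / ρ_w = 6.980×10^13 kg / 998.7 kg m⁻³ = 6.989×10^10 m³.
Δh per year = 6.989×10^10 / 3.58×10^14 = 1.95×10^-4 m = 0.195 mm.

≈ 0.195 mm/yr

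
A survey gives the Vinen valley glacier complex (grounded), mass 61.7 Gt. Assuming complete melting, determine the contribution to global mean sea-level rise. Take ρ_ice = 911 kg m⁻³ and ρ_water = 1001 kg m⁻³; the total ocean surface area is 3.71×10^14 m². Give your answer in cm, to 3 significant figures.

≈ 0.0166 cm

Vinen: 61.7 Gt = 6.170×10^13 kg; dividing by ρ_w = 1001 kg m⁻³ gives 6.164×10^10 m³ of water.
Spread over 3.71×10^14 m² of ocean, Δh = 6.164×10^10 / 3.71×10^14 = 1.66×10^-4 m = 0.0166 cm.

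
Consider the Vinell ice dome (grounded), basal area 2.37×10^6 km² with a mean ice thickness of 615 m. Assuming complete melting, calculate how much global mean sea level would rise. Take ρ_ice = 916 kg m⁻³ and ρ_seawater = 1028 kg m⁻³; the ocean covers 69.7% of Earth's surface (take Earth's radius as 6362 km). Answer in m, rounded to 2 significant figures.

≈ 3.7 m

Vinell: ice volume = 2.37×10^6 km² × 615 m = 1.458×10^6 km³; 1.458×10^6 × (916/1028) = 1.299×10^6 km³ of water.
Spread over 3.55×10^14 m² of ocean, Δh = 1.299×10^15 / 3.55×10^14 = 3.66 m.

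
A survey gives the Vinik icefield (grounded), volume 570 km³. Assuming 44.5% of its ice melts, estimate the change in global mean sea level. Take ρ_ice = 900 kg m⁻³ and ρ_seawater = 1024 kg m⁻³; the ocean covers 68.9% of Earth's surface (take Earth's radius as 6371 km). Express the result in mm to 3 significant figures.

≈ 0.634 mm

Vinik: 0.445 × 570 km³ × (900/1024) = 222.9 km³ of water.
Spread over 3.51×10^14 m² of ocean, Δh = 2.229×10^11 / 3.51×10^14 = 6.34×10^-4 m = 0.634 mm.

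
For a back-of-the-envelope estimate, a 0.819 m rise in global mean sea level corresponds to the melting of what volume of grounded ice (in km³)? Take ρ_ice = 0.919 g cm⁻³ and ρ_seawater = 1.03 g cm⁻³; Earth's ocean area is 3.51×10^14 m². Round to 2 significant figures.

Required water volume = Δh × A = 0.819 m × 3.51×10^14 m² = 2.875×10^14 m³ = 2.875×10^5 km³.
Ice volume = water volume × ρ_w/ρ_ice = 2.875×10^5 × 1030/919 = 3.2×10^5 km³.

≈ 3.2×10^5 km³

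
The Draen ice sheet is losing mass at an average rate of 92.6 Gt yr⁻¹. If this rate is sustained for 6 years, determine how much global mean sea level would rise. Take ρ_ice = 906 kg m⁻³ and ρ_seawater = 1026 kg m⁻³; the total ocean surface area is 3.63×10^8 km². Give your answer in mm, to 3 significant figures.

≈ 1.49 mm

Total mass lost = 92.6 Gt/yr × 6 yr = 555.6 Gt = 5.556×10^14 kg.
ρ_w = 1026 kg m⁻³, so water volume = 5.556×10^14 / 1026 = 5.415×10^11 m³.
Δh = 5.415×10^11 / 3.63×10^14 = 1.49×10^-3 m = 1.49 mm.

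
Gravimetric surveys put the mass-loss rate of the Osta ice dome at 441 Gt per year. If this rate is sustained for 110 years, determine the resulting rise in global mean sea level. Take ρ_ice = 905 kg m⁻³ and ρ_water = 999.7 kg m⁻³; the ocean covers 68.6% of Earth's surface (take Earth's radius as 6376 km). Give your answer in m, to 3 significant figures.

Total mass lost = 441 Gt/yr × 110 yr = 4.851×10^4 Gt = 4.851×10^16 kg.
ρ_w = 999.7 kg m⁻³, so water volume = 4.851×10^16 / 999.7 = 4.852×10^13 m³.
Δh = 4.852×10^13 / 3.50×10^14 = 0.138 m.

≈ 0.138 m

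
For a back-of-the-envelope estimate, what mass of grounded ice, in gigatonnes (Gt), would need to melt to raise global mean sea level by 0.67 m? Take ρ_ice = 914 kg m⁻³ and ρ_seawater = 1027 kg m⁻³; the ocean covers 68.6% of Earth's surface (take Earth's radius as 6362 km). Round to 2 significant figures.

≈ 2.4×10^5 Gt

Required water volume = Δh × A = 0.67 m × 3.49×10^14 m² = 2.338×10^14 m³.
ρ_w = 1027 kg m⁻³, so the mass of water = 2.338×10^14 m³ × 1027 kg m⁻³ = 2.401×10^17 kg = 2.4×10^5 Gt (and the same mass of ice, by conservation).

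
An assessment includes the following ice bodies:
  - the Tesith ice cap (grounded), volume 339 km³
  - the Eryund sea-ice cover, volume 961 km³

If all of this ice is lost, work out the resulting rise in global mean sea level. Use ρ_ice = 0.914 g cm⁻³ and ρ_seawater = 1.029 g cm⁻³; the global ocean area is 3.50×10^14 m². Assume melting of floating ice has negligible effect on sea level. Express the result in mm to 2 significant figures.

Tesith: 339 km³ × (914/1029) = 301.1 km³ of water.
The Eryund sea-ice cover is floating and already displaces its own weight of water, so its melt adds essentially nothing to sea level.
Total added water ≈ 3.011×10^11 m³ over 3.50×10^14 m² → Δh = 8.60×10^-4 m = 0.86 mm.

≈ 0.86 mm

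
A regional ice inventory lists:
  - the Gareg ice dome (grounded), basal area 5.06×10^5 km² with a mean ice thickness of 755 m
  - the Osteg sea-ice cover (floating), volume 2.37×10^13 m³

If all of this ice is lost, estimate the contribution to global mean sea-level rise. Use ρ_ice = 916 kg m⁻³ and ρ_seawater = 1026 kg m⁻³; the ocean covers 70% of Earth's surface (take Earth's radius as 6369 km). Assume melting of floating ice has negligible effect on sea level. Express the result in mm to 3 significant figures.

≈ 956 mm

Gareg: ice volume = 5.06×10^5 km² × 755 m = 3.820×10^5 km³; 3.820×10^5 × (916/1026) = 3.411×10^5 km³ of water.
The Osteg sea-ice cover is floating and already displaces its own weight of water, so its melt adds essentially nothing to sea level.
Total added water ≈ 3.411×10^14 m³ over 3.57×10^14 m² → Δh = 0.956 m = 956 mm.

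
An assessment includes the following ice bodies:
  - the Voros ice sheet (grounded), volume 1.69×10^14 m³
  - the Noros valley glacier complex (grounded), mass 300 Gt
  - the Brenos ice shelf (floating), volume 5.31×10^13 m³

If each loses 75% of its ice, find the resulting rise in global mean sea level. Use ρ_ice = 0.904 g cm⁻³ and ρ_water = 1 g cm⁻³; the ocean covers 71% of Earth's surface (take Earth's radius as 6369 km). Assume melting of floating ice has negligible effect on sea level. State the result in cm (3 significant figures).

Voros: 0.75 × 1.69×10^14 m³ × (904/1000) = 1.146×10^14 m³ of water.
Noros: 0.75 × 300 Gt = 2.250×10^14 kg; dividing by ρ_w = 1 g cm⁻³ = 1000 kg m⁻³ gives 2.250×10^11 m³ of water.
The Brenos ice shelf is floating and already displaces its own weight of water, so its melt adds essentially nothing to sea level.
Total added water ≈ 1.148×10^14 m³ over 3.62×10^14 m² → Δh = 0.317 m = 31.7 cm.

≈ 31.7 cm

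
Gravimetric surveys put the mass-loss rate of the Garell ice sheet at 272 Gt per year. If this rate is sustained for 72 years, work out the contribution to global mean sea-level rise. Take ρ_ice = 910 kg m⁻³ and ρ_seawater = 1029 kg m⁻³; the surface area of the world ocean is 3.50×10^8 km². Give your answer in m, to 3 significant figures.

Total mass lost = 272 Gt/yr × 72 yr = 1.958×10^4 Gt = 1.958×10^16 kg.
ρ_w = 1029 kg m⁻³, so water volume = 1.958×10^16 / 1029 = 1.903×10^13 m³.
Δh = 1.903×10^13 / 3.50×10^14 = 0.0544 m.

≈ 0.0544 m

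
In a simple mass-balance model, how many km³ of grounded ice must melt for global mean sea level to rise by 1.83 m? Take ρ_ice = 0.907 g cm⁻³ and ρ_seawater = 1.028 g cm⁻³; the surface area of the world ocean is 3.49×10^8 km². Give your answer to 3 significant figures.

Required water volume = Δh × A = 1.83 m × 3.49×10^14 m² = 6.387×10^14 m³ = 6.387×10^5 km³.
Ice volume = water volume × ρ_w/ρ_ice = 6.387×10^5 × 1028/907 = 7.24×10^5 km³.

≈ 7.24×10^5 km³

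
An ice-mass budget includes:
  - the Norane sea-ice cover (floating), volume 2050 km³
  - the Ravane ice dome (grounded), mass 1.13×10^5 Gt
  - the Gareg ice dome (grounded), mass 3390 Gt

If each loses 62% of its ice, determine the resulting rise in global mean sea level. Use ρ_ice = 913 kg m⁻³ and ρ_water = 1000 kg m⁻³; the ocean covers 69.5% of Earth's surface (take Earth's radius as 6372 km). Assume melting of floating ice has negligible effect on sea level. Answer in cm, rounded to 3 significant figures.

≈ 20.3 cm

The Norane sea-ice cover is floating and already displaces its own weight of water, so its melt adds essentially nothing to sea level.
Ravane: 0.62 × 1.13×10^5 Gt = 7.006×10^16 kg; dividing by ρ_w = 1000 kg m⁻³ gives 7.006×10^13 m³ of water.
Gareg: 0.62 × 3390 Gt = 2.102×10^15 kg; dividing by ρ_w = 1000 kg m⁻³ gives 2.102×10^12 m³ of water.
Total added water ≈ 7.216×10^13 m³ over 3.55×10^14 m² → Δh = 0.203 m = 20.3 cm.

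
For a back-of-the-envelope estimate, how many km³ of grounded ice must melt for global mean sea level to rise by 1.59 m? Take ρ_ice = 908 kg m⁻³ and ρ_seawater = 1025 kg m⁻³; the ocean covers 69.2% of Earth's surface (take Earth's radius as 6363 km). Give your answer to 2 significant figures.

≈ 6.3×10^5 km³

Required water volume = Δh × A = 1.59 m × 3.52×10^14 m² = 5.598×10^14 m³ = 5.598×10^5 km³.
Ice volume = water volume × ρ_w/ρ_ice = 5.598×10^5 × 1025/908 = 6.3×10^5 km³.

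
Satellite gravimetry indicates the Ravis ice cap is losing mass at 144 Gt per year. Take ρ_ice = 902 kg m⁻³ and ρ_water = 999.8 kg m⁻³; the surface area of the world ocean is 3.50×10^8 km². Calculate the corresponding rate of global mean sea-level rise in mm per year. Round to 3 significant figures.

≈ 0.412 mm/yr

ρ_w = 999.8 kg m⁻³. Annual water volume added = 144 Gt / ρ_w = 1.440×10^14 kg / 999.8 kg m⁻³ = 1.440×10^11 m³.
Δh per year = 1.440×10^11 / 3.50×10^14 = 4.12×10^-4 m = 0.412 mm.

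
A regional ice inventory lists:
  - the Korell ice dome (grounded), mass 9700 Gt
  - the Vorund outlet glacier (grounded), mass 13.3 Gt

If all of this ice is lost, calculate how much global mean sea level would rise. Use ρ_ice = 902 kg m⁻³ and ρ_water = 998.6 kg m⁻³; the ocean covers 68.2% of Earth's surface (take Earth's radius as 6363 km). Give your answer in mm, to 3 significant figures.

Korell: 9700 Gt = 9.700×10^15 kg; dividing by ρ_w = 998.6 kg m⁻³ gives 9.714×10^12 m³ of water.
Vorund: 13.3 Gt = 1.330×10^13 kg; dividing by ρ_w = 998.6 kg m⁻³ gives 1.332×10^10 m³ of water.
Total added water ≈ 9.727×10^12 m³ over 3.47×10^14 m² → Δh = 0.0280 m = 28.0 mm.

≈ 28.0 mm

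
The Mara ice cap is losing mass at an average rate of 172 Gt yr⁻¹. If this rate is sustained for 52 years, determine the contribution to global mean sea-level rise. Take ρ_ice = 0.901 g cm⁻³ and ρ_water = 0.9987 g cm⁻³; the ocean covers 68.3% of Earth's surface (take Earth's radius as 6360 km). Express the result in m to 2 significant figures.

Total mass lost = 172 Gt/yr × 52 yr = 8944 Gt = 8.944×10^15 kg.
ρ_w = 0.9987 g cm⁻³ = 998.7 kg m⁻³, so water volume = 8.944×10^15 / 998.7 = 8.956×10^12 m³.
Δh = 8.956×10^12 / 3.47×10^14 = 0.0258 m.

≈ 0.026 m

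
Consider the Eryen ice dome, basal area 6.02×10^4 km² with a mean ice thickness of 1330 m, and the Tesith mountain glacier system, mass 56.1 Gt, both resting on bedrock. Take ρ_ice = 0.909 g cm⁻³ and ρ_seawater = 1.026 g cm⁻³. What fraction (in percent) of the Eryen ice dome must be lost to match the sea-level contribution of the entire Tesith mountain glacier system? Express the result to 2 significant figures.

Equal sea-level rise means equal mass of meltwater, i.e. equal mass of ice lost.
Ice mass of Tesith: 5.610×10^13 kg; ice mass of Eryen: 7.278×10^16 kg.
Fraction required = 5.610×10^13 / 7.278×10^16 = 7.71×10^-4 → 0.077 %.

≈ 0.077 %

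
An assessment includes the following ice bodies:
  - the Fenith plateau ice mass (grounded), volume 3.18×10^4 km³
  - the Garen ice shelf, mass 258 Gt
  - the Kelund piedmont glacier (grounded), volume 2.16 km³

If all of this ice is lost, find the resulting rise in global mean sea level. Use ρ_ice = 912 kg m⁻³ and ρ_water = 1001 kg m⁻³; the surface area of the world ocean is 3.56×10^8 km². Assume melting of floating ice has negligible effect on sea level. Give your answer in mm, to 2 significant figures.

Fenith: 3.18×10^4 km³ × (912/1001) = 2.897×10^4 km³ of water.
The Garen ice shelf is floating and already displaces its own weight of water, so its melt adds essentially nothing to sea level.
Kelund: 2.16 km³ × (912/1001) = 1.968 km³ of water.
Total added water ≈ 2.897×10^13 m³ over 3.56×10^14 m² → Δh = 0.0814 m = 81 mm.

≈ 81 mm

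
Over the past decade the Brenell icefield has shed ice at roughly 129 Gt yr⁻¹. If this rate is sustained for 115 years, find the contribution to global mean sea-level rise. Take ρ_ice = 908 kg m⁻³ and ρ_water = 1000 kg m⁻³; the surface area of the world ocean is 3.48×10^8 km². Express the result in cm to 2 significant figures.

≈ 4.3 cm

Total mass lost = 129 Gt/yr × 115 yr = 1.484×10^4 Gt = 1.484×10^16 kg.
ρ_w = 1000 kg m⁻³, so water volume = 1.484×10^16 / 1000 = 1.484×10^13 m³.
Δh = 1.484×10^13 / 3.48×10^14 = 0.0426 m = 4.3 cm.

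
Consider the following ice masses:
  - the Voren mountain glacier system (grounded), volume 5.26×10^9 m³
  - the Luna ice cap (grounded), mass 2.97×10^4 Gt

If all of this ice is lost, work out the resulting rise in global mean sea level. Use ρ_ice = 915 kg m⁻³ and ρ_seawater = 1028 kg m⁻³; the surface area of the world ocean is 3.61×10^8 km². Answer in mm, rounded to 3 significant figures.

Voren: 5.26×10^9 m³ × (915/1028) = 4.682×10^9 m³ of water.
Luna: 2.97×10^4 Gt = 2.970×10^16 kg; dividing by ρ_w = 1028 kg m⁻³ gives 2.889×10^13 m³ of water.
Total added water ≈ 2.890×10^13 m³ over 3.61×10^14 m² → Δh = 0.0800 m = 80.0 mm.

≈ 80.0 mm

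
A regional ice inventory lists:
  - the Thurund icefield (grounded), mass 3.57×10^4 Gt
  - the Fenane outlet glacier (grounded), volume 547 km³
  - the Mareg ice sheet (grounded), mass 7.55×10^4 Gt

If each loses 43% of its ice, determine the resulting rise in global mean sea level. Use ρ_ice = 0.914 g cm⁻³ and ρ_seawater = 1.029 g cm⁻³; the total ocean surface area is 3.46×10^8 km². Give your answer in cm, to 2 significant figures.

≈ 13 cm

Thurund: 0.43 × 3.57×10^4 Gt = 1.535×10^16 kg; dividing by ρ_w = 1.029 g cm⁻³ = 1029 kg m⁻³ gives 1.492×10^13 m³ of water.
Fenane: 0.43 × 547 km³ × (914/1029) = 208.9 km³ of water.
Mareg: 0.43 × 7.55×10^4 Gt = 3.246×10^16 kg; dividing by ρ_w = 1029 kg m⁻³ gives 3.155×10^13 m³ of water.
Total added water ≈ 4.668×10^13 m³ over 3.46×10^14 m² → Δh = 0.135 m = 13 cm.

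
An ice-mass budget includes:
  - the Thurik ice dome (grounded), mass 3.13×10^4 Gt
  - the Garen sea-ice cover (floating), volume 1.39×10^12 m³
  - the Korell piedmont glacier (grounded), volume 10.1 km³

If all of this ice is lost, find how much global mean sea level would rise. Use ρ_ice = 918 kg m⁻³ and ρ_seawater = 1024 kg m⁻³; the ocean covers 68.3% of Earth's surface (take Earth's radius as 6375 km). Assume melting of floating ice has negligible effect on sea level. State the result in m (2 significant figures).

Thurik: 3.13×10^4 Gt = 3.130×10^16 kg; dividing by ρ_w = 1024 kg m⁻³ gives 3.057×10^13 m³ of water.
The Garen sea-ice cover is floating and already displaces its own weight of water, so its melt adds essentially nothing to sea level.
Korell: 10.1 km³ × (918/1024) = 9.054 km³ of water.
Total added water ≈ 3.058×10^13 m³ over 3.49×10^14 m² → Δh = 0.0877 m.

≈ 0.088 m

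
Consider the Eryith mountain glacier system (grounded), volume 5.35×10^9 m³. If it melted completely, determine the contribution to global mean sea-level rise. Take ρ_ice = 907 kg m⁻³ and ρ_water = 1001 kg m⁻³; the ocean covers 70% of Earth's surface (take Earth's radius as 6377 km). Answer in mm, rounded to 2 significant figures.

≈ 0.014 mm

Eryith: 5.35×10^9 m³ × (907/1001) = 4.848×10^9 m³ of water.
Spread over 3.58×10^14 m² of ocean, Δh = 4.848×10^9 / 3.58×10^14 = 1.36×10^-5 m = 0.014 mm.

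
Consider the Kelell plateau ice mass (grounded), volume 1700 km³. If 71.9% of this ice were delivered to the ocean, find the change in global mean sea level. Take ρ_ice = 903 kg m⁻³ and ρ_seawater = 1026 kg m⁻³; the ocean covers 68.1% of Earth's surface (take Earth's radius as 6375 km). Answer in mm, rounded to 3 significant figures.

≈ 3.09 mm

Kelell: 0.719 × 1700 km³ × (903/1026) = 1076 km³ of water.
Spread over 3.48×10^14 m² of ocean, Δh = 1.076×10^12 / 3.48×10^14 = 3.09×10^-3 m = 3.09 mm.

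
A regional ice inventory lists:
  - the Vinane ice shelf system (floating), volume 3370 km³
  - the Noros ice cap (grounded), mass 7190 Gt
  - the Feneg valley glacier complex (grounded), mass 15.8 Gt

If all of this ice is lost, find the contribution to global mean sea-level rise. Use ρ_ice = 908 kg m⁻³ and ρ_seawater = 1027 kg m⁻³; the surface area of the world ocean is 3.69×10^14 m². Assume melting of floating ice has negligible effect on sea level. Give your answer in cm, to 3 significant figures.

The Vinane ice shelf system is floating and already displaces its own weight of water, so its melt adds essentially nothing to sea level.
Noros: 7190 Gt = 7.190×10^15 kg; dividing by ρ_w = 1027 kg m⁻³ gives 7.001×10^12 m³ of water.
Feneg: 15.8 Gt = 1.580×10^13 kg; dividing by ρ_w = 1027 kg m⁻³ gives 1.538×10^10 m³ of water.
Total added water ≈ 7.016×10^12 m³ over 3.69×10^14 m² → Δh = 0.0190 m = 1.90 cm.

≈ 1.90 cm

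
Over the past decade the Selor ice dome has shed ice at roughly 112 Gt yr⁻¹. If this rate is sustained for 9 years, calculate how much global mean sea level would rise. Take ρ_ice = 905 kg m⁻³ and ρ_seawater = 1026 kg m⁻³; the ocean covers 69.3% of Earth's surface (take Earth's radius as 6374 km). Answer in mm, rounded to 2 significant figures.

≈ 2.8 mm

Total mass lost = 112 Gt/yr × 9 yr = 1008 Gt = 1.008×10^15 kg.
ρ_w = 1026 kg m⁻³, so water volume = 1.008×10^15 / 1026 = 9.825×10^11 m³.
Δh = 9.825×10^11 / 3.54×10^14 = 2.78×10^-3 m = 2.8 mm.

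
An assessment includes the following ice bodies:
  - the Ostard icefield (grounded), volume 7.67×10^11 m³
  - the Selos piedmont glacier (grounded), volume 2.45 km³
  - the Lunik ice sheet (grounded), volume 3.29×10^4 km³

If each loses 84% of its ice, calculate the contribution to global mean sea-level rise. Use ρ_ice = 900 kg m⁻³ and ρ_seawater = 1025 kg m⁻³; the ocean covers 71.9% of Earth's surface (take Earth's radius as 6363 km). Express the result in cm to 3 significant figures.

≈ 6.79 cm

Ostard: 0.84 × 7.67×10^11 m³ × (900/1025) = 5.657×10^11 m³ of water.
Selos: 0.84 × 2.45 km³ × (900/1025) = 1.807 km³ of water.
Lunik: 0.84 × 3.29×10^4 km³ × (900/1025) = 2.427×10^4 km³ of water.
Total added water ≈ 2.483×10^13 m³ over 3.66×10^14 m² → Δh = 0.0679 m = 6.79 cm.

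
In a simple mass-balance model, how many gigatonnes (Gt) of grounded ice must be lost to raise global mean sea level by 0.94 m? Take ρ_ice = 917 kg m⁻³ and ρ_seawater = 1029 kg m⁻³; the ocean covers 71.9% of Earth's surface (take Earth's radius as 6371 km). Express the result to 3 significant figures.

≈ 3.55×10^5 Gt

Required water volume = Δh × A = 0.94 m × 3.67×10^14 m² = 3.447×10^14 m³.
ρ_w = 1029 kg m⁻³, so the mass of water = 3.447×10^14 m³ × 1029 kg m⁻³ = 3.547×10^17 kg = 3.55×10^5 Gt (and the same mass of ice, by conservation).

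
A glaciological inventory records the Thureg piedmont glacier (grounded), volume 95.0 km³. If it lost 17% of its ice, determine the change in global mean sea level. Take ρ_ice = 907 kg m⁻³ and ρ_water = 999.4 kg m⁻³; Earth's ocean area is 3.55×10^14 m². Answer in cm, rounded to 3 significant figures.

Thureg: 0.17 × 95.0 km³ × (907/999.4) = 14.66 km³ of water.
Spread over 3.55×10^14 m² of ocean, Δh = 1.466×10^10 / 3.55×10^14 = 4.13×10^-5 m = 4.13×10^-3 cm.

≈ 4.13×10^-3 cm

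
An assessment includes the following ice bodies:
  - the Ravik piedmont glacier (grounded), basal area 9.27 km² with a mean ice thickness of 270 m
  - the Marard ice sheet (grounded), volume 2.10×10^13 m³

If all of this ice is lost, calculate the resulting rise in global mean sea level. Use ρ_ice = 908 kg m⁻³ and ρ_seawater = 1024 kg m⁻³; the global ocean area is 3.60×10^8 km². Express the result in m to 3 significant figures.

≈ 0.0517 m

Ravik: ice volume = 9.27 km² × 270 m = 2.503 km³; 2.503 × (908/1024) = 2.219 km³ of water.
Marard: 2.10×10^13 m³ × (908/1024) = 1.862×10^13 m³ of water.
Total added water ≈ 1.862×10^13 m³ over 3.60×10^14 m² → Δh = 0.0517 m.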